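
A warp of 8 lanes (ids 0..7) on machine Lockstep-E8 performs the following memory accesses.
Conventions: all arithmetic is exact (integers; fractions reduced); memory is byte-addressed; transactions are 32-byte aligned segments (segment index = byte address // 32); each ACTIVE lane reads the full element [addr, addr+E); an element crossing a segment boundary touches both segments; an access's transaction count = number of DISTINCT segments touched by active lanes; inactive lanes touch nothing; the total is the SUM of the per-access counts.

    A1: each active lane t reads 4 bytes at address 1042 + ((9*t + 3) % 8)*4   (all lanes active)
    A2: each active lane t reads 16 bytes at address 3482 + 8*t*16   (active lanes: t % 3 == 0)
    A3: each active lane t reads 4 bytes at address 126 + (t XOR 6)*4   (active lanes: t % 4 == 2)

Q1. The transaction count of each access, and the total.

A1: 2 transactions
A2: 6 transactions
A3: 2 transactions

Answer: 2,6,2; total 10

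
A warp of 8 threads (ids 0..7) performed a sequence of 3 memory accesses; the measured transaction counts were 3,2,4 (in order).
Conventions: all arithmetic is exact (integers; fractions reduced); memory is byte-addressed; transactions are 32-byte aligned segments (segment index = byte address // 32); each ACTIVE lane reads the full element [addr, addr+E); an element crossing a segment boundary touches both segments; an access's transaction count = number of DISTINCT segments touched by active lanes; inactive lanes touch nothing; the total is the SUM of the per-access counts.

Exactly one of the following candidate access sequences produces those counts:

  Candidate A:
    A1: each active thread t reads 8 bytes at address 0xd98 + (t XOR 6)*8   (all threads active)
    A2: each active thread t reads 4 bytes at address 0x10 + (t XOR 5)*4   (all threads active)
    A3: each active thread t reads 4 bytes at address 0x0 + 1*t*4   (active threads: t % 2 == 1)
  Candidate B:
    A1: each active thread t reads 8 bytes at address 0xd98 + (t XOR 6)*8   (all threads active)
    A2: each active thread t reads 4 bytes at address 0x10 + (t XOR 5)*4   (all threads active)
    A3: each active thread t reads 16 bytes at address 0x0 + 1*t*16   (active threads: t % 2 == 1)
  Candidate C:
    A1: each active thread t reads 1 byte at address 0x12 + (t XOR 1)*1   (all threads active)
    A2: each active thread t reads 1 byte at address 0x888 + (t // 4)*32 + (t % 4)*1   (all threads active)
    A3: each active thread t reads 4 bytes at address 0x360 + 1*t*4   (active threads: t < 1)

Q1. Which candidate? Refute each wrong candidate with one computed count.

A: A3 gives 1 transaction, not 4
C: A1 gives 1 transaction, not 3
B: all counts match (3,2,4)

Answer: B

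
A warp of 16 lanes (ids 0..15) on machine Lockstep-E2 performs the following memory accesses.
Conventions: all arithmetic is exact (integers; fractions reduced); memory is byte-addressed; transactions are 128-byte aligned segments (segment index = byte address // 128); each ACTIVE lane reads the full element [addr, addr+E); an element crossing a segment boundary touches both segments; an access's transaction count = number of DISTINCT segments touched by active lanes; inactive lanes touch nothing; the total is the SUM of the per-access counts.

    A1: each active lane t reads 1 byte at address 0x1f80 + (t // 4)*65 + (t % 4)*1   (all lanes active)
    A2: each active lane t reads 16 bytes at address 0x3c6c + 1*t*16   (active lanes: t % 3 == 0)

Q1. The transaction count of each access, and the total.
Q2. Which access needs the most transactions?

A1: 2 transactions
A2: 3 transactions

Answer: 2,3; total 5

Answer: A2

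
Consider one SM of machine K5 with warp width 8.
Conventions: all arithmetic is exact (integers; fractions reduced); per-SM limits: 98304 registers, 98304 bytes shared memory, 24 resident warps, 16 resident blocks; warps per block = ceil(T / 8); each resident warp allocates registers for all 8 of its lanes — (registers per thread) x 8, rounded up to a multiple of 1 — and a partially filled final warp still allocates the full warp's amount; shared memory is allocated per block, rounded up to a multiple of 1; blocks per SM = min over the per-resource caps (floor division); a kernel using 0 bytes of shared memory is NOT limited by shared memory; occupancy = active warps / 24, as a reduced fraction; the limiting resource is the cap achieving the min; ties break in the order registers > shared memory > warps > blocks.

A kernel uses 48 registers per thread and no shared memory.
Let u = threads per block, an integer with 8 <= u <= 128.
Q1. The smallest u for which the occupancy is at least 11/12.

Answer: u = 9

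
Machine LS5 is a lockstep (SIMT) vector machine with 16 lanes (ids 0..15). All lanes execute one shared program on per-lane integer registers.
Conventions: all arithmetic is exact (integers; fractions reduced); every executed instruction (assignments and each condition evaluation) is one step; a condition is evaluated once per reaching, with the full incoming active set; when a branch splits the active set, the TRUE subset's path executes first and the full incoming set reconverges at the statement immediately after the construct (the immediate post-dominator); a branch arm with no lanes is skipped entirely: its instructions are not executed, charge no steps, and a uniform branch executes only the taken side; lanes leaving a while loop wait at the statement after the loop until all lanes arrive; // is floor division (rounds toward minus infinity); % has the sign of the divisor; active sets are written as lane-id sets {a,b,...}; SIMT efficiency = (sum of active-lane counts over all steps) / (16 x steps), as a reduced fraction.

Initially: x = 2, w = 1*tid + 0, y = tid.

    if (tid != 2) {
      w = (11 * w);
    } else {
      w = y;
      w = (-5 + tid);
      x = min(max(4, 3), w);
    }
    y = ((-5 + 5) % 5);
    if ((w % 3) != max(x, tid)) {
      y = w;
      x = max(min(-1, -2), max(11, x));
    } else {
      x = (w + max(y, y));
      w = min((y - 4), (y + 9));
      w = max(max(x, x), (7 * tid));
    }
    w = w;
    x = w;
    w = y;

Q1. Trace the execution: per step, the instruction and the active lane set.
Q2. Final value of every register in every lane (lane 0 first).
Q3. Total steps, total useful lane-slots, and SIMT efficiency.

step 0: eval (tid != 2)              {0,1,2,3,4,5,6,7,8,9,10,11,12,13,14,15}
step 1: w <- (11 * w)                {0,1,3,4,5,6,7,8,9,10,11,12,13,14,15}
step 2: w <- y                       {2}
step 3: w <- (-5 + tid)              {2}
step 4: x <- min(max(4, 3), w)       {2}
step 5: y <- ((-5 + 5) % 5)          {0,1,2,3,4,5,6,7,8,9,10,11,12,13,14,15}
step 6: eval ((w % 3) != max(x, tid)) {0,1,2,3,4,5,6,7,8,9,10,11,12,13,14,15}
step 7: y <- w                       {0,2,3,4,5,6,7,8,9,10,11,12,13,14,15}
step 8: x <- max(min(-1, -2), max(11, x)) {0,2,3,4,5,6,7,8,9,10,11,12,13,14,15}
step 9: x <- (w + max(y, y))         {1}
step 10: w <- min((y - 4), (y + 9))   {1}
step 11: w <- max(max(x, x), (7 * tid)) {1}
step 12: w <- w                       {0,1,2,3,4,5,6,7,8,9,10,11,12,13,14,15}
step 13: x <- w                       {0,1,2,3,4,5,6,7,8,9,10,11,12,13,14,15}
step 14: w <- y                       {0,1,2,3,4,5,6,7,8,9,10,11,12,13,14,15}

Answer: 15 steps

x: 0,11,-3,33,44,55,66,77,88,99,110,121,132,143,154,165
w: 0,0,-3,33,44,55,66,77,88,99,110,121,132,143,154,165
y: 0,0,-3,33,44,55,66,77,88,99,110,121,132,143,154,165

steps = 15; useful = 147; efficiency = 147/240 = 49/80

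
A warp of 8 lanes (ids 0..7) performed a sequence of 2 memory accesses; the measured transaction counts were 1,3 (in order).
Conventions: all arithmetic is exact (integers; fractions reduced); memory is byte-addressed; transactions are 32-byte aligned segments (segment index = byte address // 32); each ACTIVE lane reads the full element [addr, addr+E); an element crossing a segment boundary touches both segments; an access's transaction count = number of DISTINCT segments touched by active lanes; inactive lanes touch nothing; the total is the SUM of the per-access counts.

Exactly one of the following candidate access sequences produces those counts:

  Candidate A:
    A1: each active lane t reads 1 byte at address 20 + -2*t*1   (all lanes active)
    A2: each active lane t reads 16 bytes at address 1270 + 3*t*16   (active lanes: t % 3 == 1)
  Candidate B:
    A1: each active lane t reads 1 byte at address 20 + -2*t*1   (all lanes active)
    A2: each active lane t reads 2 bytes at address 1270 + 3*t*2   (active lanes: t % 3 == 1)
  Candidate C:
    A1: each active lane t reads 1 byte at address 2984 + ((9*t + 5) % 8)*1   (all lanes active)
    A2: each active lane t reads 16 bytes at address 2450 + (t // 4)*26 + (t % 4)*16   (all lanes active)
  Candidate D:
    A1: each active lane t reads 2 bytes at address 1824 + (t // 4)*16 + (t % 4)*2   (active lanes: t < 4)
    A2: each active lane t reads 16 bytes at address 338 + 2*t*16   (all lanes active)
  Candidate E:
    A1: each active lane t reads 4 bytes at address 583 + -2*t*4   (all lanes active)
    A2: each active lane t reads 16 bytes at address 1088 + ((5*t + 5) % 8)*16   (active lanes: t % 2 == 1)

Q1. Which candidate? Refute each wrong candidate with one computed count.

A: A2 gives 4 transactions, not 3
C: A2 gives 4 transactions, not 3
D: A2 gives 9 transactions, not 3
E: A1 gives 3 transactions, not 1
B: all counts match (1,3)

Answer: B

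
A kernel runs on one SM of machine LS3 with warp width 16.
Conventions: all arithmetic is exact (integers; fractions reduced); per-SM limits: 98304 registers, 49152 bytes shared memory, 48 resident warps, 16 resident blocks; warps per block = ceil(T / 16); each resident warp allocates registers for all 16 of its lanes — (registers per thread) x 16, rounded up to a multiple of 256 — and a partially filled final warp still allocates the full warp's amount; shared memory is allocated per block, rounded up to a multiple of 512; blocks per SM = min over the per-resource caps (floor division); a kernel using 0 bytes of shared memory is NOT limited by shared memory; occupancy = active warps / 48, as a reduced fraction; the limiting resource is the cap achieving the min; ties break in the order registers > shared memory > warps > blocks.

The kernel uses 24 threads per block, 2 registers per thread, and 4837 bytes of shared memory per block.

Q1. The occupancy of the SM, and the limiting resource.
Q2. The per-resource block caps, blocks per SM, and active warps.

Answer: occupancy 3/8, limited by shared memory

registers: 192 blocks
shared memory: 9 blocks
warps: 24 blocks
blocks: 16 blocks

Answer: 9 blocks, 18 active warps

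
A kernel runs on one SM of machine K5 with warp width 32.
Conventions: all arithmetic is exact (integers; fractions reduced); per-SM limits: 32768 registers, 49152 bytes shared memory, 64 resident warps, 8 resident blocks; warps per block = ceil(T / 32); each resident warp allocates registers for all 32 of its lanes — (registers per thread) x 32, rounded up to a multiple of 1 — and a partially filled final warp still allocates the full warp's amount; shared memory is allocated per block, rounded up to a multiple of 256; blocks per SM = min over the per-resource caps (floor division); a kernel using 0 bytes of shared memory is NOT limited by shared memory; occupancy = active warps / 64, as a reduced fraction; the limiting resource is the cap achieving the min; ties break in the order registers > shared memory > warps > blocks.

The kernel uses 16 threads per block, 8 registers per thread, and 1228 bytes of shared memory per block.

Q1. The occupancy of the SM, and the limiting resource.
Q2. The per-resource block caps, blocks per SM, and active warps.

Answer: occupancy 1/8, limited by blocks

registers: 128 blocks
shared memory: 38 blocks
warps: 64 blocks
blocks: 8 blocks

Answer: 8 blocks, 8 active warps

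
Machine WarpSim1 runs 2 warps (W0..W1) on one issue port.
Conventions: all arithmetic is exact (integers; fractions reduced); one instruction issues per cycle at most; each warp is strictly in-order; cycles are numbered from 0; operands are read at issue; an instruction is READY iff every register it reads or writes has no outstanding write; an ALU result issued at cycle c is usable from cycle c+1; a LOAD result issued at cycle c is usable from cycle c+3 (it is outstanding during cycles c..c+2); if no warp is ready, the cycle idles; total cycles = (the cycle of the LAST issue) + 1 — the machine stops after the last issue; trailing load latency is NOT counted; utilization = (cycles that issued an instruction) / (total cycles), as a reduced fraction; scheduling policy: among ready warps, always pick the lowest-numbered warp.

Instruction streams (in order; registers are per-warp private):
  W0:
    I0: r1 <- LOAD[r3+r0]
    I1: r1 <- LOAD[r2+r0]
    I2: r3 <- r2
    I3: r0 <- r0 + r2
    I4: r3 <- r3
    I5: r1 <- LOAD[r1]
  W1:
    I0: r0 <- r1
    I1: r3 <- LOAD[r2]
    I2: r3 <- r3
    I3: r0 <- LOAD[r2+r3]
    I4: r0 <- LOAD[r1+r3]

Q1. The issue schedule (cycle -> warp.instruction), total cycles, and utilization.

cycle 0: W0.I0
cycle 1: W1.I0
cycle 2: W1.I1
cycle 3: W0.I1
cycle 4: W0.I2
cycle 5: W0.I3
cycle 6: W0.I4
cycle 7: W0.I5
cycle 8: W1.I2
cycle 9: W1.I3
cycle 10: idle
cycle 11: idle
cycle 12: W1.I4

Answer: 13 cycles, utilization 11/13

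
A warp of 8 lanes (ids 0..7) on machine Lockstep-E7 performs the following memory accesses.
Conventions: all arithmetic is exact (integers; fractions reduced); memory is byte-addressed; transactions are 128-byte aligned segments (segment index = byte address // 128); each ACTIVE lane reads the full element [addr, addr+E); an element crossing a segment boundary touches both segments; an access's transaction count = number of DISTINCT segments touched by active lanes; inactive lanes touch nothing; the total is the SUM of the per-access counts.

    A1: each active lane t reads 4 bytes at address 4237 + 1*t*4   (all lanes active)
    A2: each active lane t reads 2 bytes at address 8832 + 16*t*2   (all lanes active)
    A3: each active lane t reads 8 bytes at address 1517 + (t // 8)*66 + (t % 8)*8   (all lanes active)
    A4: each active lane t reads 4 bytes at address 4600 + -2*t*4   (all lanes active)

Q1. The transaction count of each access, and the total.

A1: 1 transaction
A2: 2 transactions
A3: 2 transactions
A4: 1 transaction

Answer: 1,2,2,1; total 6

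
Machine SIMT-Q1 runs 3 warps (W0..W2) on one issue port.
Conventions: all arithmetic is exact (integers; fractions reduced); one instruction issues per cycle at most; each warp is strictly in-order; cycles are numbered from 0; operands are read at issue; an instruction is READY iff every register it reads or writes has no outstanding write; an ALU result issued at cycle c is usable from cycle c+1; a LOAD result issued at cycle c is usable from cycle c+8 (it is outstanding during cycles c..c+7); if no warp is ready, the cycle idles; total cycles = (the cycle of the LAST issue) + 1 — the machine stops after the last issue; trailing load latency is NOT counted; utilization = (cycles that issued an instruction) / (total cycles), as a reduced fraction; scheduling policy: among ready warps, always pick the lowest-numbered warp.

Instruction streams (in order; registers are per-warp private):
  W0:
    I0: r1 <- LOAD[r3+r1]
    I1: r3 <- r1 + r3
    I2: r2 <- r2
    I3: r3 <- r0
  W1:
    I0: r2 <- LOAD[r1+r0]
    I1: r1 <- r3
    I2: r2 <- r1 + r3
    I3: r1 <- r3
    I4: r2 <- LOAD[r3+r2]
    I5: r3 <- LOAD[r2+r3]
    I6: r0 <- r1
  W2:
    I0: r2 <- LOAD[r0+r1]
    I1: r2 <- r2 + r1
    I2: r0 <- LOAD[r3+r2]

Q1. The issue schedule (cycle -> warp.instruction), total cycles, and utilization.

cycle 0: W0.I0
cycle 1: W1.I0
cycle 2: W1.I1
cycle 3: W2.I0
cycle 4: idle
cycle 5: idle
cycle 6: idle
cycle 7: idle
cycle 8: W0.I1
cycle 9: W0.I2
cycle 10: W0.I3
cycle 11: W1.I2
cycle 12: W1.I3
cycle 13: W1.I4
cycle 14: W2.I1
cycle 15: W2.I2
cycle 16: idle
cycle 17: idle
cycle 18: idle
cycle 19: idle
cycle 20: idle
cycle 21: W1.I5
cycle 22: W1.I6

Answer: 23 cycles, utilization 14/23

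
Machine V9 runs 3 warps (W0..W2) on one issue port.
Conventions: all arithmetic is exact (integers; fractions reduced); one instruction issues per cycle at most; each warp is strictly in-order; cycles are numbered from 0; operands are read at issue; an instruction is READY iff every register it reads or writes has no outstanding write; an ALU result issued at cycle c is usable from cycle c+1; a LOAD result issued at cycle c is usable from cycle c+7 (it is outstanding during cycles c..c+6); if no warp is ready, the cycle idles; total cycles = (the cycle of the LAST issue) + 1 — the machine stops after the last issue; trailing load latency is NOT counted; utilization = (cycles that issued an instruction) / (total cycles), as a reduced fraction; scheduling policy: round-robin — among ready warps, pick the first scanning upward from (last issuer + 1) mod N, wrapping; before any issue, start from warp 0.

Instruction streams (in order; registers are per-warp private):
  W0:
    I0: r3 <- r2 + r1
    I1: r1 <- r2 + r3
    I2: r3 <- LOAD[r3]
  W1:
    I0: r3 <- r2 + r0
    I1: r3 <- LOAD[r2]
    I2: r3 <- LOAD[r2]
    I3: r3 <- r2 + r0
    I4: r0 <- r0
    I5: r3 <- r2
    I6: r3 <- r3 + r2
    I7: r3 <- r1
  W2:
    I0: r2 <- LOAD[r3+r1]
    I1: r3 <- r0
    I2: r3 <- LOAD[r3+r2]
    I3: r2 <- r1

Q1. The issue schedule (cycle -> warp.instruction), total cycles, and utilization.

cycle 0: W0.I0
cycle 1: W1.I0
cycle 2: W2.I0
cycle 3: W0.I1
cycle 4: W1.I1
cycle 5: W2.I1
cycle 6: W0.I2
cycle 7: idle
cycle 8: idle
cycle 9: W2.I2
cycle 10: W2.I3
cycle 11: W1.I2
cycle 12: idle
cycle 13: idle
cycle 14: idle
cycle 15: idle
cycle 16: idle
cycle 17: idle
cycle 18: W1.I3
cycle 19: W1.I4
cycle 20: W1.I5
cycle 21: W1.I6
cycle 22: W1.I7

Answer: 23 cycles, utilization 15/23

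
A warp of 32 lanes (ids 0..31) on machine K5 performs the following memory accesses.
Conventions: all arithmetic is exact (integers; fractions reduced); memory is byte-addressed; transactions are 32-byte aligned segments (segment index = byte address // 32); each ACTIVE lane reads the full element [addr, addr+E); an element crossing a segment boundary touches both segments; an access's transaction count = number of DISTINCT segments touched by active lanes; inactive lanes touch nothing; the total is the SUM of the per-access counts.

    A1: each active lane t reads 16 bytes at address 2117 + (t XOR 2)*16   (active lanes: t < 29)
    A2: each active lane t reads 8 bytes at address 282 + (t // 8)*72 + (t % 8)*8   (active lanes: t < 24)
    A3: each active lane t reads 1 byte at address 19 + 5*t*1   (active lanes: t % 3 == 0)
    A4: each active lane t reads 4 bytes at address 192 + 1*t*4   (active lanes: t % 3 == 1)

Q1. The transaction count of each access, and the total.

A1: 16 transactions
A2: 8 transactions
A3: 6 transactions
A4: 4 transactions

Answer: 16,8,6,4; total 34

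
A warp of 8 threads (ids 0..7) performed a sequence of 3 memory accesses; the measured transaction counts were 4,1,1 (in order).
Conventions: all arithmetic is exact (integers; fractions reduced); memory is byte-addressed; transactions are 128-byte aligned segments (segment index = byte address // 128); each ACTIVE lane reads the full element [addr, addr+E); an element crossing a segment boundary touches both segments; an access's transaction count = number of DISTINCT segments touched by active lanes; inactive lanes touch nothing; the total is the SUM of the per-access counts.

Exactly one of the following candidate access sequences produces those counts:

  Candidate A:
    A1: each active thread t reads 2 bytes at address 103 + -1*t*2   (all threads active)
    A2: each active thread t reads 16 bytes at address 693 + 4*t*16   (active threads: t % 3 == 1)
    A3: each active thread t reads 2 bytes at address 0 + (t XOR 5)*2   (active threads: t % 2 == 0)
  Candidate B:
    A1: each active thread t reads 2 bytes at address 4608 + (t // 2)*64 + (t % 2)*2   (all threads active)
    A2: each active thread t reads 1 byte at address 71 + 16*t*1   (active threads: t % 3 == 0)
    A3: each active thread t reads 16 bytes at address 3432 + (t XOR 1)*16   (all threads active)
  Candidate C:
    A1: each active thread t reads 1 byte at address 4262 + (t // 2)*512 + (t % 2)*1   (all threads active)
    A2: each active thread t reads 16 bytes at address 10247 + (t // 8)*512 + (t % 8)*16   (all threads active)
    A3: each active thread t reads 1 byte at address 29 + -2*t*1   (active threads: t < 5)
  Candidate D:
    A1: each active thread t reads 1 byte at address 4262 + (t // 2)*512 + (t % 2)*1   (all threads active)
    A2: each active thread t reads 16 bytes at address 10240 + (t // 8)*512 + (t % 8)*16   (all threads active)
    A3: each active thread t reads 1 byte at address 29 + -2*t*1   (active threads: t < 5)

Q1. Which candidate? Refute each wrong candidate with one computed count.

A: A1 gives 1 transaction, not 4
B: A1 gives 2 transactions, not 4
C: A2 gives 2 transactions, not 1
D: all counts match (4,1,1)

Answer: D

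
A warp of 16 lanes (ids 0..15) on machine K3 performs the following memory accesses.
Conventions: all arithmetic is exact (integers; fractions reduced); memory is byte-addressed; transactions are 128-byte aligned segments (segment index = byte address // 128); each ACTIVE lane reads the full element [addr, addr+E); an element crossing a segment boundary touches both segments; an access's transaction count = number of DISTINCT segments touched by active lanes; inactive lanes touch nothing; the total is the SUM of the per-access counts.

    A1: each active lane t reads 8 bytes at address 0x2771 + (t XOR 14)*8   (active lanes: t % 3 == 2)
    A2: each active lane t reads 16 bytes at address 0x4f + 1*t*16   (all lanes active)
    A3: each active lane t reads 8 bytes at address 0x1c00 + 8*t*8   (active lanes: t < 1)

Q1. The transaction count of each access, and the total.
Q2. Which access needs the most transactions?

A1: 2 transactions
A2: 3 transactions
A3: 1 transaction

Answer: 2,3,1; total 6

Answer: A2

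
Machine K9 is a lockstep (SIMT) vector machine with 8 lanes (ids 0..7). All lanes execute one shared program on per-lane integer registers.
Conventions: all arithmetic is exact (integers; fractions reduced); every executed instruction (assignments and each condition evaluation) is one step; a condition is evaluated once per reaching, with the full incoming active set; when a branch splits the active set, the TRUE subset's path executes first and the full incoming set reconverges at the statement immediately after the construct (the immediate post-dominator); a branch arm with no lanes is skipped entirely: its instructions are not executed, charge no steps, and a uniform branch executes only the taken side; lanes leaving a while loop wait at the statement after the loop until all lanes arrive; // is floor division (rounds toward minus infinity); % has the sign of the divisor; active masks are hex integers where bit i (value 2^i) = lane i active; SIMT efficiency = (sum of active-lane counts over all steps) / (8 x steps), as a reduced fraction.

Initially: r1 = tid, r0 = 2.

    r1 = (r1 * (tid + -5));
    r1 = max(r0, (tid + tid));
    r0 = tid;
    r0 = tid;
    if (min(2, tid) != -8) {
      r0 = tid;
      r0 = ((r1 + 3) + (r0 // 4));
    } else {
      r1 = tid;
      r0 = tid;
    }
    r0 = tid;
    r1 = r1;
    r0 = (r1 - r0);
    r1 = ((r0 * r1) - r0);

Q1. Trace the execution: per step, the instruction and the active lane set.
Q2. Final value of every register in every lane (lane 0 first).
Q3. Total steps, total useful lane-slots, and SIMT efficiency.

step 0: r1 <- (r1 * (tid + -5))      0xff
step 1: r1 <- max(r0, (tid + tid))   0xff
step 2: r0 <- tid                    0xff
step 3: r0 <- tid                    0xff
step 4: eval (min(2, tid) != -8)     0xff
step 5: r0 <- tid                    0xff
step 6: r0 <- ((r1 + 3) + (r0 // 4)) 0xff
step 7: r0 <- tid                    0xff
step 8: r1 <- r1                     0xff
step 9: r0 <- (r1 - r0)              0xff
step 10: r1 <- ((r0 * r1) - r0)       0xff

Answer: 11 steps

r1: 2,1,6,15,28,45,66,91
r0: 2,1,2,3,4,5,6,7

steps = 11; useful = 88; efficiency = 88/88 = 1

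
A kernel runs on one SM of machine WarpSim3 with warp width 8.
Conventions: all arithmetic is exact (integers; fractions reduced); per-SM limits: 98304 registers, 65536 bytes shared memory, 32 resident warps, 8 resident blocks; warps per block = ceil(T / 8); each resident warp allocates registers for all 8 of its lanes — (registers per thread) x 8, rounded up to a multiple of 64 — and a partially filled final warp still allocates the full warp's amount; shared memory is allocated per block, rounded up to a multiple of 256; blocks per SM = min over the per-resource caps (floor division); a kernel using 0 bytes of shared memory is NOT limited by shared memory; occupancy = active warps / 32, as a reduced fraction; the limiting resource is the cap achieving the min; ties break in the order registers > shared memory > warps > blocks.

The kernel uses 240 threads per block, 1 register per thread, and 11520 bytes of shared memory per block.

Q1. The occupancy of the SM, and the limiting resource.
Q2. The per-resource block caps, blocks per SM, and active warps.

Answer: occupancy 15/16, limited by warps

registers: 51 blocks
shared memory: 5 blocks
warps: 1 block
blocks: 8 blocks

Answer: 1 block, 30 active warps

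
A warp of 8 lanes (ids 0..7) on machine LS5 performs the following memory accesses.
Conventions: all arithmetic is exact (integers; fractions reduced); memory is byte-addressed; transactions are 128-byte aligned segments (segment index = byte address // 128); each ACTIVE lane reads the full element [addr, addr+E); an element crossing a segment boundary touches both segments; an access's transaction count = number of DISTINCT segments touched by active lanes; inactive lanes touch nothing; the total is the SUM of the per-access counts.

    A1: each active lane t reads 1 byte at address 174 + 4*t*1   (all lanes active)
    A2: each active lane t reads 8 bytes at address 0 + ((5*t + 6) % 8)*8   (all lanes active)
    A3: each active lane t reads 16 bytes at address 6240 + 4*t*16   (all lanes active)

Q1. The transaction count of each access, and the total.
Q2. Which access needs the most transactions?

A1: 1 transaction
A2: 1 transaction
A3: 5 transactions

Answer: 1,1,5; total 7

Answer: A3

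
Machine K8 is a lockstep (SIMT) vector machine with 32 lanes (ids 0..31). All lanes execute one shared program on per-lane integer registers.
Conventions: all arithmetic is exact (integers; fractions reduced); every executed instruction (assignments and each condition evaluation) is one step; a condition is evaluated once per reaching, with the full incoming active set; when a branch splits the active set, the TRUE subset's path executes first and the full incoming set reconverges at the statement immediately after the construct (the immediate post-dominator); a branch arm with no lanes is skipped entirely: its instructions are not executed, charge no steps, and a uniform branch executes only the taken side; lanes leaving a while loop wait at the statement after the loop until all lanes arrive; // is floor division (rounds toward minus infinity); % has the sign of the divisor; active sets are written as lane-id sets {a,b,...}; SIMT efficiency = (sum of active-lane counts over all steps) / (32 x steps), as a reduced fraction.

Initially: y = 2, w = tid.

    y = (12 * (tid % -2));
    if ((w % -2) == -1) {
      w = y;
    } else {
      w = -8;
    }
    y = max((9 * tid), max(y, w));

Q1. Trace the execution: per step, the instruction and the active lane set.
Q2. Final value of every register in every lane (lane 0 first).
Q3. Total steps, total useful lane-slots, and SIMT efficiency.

step 0: y <- (12 * (tid % -2))       {0,1,2,3,4,5,6,7,8,9,10,11,12,13,14,15,16,17,18,19,20,21,22,23,24,25,26,27,28,29,30,31}
step 1: eval ((w % -2) == -1)        {0,1,2,3,4,5,6,7,8,9,10,11,12,13,14,15,16,17,18,19,20,21,22,23,24,25,26,27,28,29,30,31}
step 2: w <- y                       {1,3,5,7,9,11,13,15,17,19,21,23,25,27,29,31}
step 3: w <- -8                      {0,2,4,6,8,10,12,14,16,18,20,22,24,26,28,30}
step 4: y <- max((9 * tid), max(y, w)) {0,1,2,3,4,5,6,7,8,9,10,11,12,13,14,15,16,17,18,19,20,21,22,23,24,25,26,27,28,29,30,31}

Answer: 5 steps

y: 0,9,18,27,36,45,54,63,72,81,90,99,108,117,126,135,144,153,162,171,180,189,198,207,216,225,234,243,252,261,270,279
w: -8,-12,-8,-12,-8,-12,-8,-12,-8,-12,-8,-12,-8,-12,-8,-12,-8,-12,-8,-12,-8,-12,-8,-12,-8,-12,-8,-12,-8,-12,-8,-12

steps = 5; useful = 128; efficiency = 128/160 = 4/5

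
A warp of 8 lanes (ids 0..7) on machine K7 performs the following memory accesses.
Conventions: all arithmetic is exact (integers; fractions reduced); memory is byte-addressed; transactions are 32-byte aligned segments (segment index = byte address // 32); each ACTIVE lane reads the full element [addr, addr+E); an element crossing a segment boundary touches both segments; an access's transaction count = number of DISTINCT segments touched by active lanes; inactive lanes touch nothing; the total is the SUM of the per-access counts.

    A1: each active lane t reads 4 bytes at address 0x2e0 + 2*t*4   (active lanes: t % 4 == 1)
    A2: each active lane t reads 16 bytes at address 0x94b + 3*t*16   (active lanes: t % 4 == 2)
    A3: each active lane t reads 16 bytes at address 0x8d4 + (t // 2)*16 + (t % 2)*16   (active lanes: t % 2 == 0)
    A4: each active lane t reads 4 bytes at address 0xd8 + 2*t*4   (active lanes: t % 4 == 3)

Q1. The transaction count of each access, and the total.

A1: 2 transactions
A2: 2 transactions
A3: 3 transactions
A4: 2 transactions

Answer: 2,2,3,2; total 9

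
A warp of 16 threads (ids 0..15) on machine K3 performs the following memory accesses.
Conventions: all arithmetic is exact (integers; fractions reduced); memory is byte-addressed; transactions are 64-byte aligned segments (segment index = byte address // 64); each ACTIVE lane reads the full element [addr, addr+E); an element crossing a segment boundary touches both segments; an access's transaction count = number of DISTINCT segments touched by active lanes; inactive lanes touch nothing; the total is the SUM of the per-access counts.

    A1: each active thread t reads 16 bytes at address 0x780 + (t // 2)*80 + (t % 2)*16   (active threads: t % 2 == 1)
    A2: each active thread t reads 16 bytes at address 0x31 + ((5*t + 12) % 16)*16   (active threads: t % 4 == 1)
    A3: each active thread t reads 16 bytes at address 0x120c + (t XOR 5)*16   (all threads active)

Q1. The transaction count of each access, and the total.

A1: 8 transactions
A2: 4 transactions
A3: 5 transactions

Answer: 8,4,5; total 17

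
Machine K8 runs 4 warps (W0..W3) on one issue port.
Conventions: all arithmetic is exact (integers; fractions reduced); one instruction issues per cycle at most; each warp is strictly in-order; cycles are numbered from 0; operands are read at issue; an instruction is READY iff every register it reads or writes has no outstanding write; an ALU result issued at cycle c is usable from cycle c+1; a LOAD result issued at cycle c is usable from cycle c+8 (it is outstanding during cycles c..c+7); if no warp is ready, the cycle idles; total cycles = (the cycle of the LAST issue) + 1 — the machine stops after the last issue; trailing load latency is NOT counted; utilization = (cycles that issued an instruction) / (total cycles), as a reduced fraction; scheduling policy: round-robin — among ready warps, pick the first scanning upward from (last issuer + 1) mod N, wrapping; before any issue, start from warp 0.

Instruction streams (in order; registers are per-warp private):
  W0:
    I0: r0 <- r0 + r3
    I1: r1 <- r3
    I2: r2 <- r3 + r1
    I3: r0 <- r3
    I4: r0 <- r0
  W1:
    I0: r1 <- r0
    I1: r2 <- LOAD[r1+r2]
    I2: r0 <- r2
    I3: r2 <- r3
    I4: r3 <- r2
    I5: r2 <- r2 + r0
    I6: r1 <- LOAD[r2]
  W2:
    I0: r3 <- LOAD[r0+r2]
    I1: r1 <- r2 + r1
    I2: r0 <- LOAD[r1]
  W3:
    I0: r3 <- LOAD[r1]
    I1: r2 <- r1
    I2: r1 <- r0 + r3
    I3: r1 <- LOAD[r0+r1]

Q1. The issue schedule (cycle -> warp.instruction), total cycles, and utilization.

cycle 0: W0.I0
cycle 1: W1.I0
cycle 2: W2.I0
cycle 3: W3.I0
cycle 4: W0.I1
cycle 5: W1.I1
cycle 6: W2.I1
cycle 7: W3.I1
cycle 8: W0.I2
cycle 9: W2.I2
cycle 10: W0.I3
cycle 11: W3.I2
cycle 12: W0.I4
cycle 13: W1.I2
cycle 14: W3.I3
cycle 15: W1.I3
cycle 16: W1.I4
cycle 17: W1.I5
cycle 18: W1.I6

Answer: 19 cycles, utilization 1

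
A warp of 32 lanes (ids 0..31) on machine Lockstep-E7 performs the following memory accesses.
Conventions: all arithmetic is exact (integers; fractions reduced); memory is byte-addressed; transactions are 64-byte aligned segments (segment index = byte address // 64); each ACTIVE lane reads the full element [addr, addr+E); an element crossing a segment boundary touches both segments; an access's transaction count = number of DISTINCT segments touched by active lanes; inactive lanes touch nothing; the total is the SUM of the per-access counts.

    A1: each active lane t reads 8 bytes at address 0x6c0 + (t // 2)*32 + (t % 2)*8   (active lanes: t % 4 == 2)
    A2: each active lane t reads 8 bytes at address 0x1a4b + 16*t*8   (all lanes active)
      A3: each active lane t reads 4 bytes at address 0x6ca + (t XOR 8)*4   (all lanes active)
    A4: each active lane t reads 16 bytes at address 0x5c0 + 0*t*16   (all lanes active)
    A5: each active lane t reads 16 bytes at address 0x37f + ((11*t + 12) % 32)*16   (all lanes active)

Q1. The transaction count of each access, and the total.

A1: 8 transactions
A2: 32 transactions
A3: 3 transactions
A4: 1 transaction
A5: 9 transactions

Answer: 8,32,3,1,9; total 53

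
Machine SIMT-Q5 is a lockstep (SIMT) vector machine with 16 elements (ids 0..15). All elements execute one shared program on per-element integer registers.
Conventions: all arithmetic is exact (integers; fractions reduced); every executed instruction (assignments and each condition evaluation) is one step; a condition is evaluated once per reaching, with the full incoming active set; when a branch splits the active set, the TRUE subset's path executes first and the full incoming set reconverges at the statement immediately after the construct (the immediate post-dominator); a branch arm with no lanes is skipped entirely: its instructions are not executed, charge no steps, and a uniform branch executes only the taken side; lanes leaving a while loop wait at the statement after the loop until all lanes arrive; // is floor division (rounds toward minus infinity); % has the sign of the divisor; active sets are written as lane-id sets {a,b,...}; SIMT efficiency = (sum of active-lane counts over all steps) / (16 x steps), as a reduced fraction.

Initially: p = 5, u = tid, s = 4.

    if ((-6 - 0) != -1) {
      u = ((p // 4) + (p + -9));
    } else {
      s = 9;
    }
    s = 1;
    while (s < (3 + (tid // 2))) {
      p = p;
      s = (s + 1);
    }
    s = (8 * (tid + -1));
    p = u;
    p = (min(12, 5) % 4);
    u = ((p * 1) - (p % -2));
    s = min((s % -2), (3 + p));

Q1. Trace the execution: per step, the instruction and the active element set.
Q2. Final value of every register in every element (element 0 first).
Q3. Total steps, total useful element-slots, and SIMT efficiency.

step 0: eval ((-6 - 0) != -1)        {0,1,2,3,4,5,6,7,8,9,10,11,12,13,14,15}
step 1: u <- ((p // 4) + (p + -9))   {0,1,2,3,4,5,6,7,8,9,10,11,12,13,14,15}
step 2: s <- 1                       {0,1,2,3,4,5,6,7,8,9,10,11,12,13,14,15}
step 3: eval (s < (3 + (tid // 2)))  {0,1,2,3,4,5,6,7,8,9,10,11,12,13,14,15}
step 4: p <- p                       {0,1,2,3,4,5,6,7,8,9,10,11,12,13,14,15}
step 5: s <- (s + 1)                 {0,1,2,3,4,5,6,7,8,9,10,11,12,13,14,15}
step 6: eval (s < (3 + (tid // 2)))  {0,1,2,3,4,5,6,7,8,9,10,11,12,13,14,15}
step 7: p <- p                       {0,1,2,3,4,5,6,7,8,9,10,11,12,13,14,15}
step 8: s <- (s + 1)                 {0,1,2,3,4,5,6,7,8,9,10,11,12,13,14,15}
step 9: eval (s < (3 + (tid // 2)))  {0,1,2,3,4,5,6,7,8,9,10,11,12,13,14,15}
step 10: p <- p                       {2,3,4,5,6,7,8,9,10,11,12,13,14,15}
step 11: s <- (s + 1)                 {2,3,4,5,6,7,8,9,10,11,12,13,14,15}
step 12: eval (s < (3 + (tid // 2)))  {2,3,4,5,6,7,8,9,10,11,12,13,14,15}
step 13: p <- p                       {4,5,6,7,8,9,10,11,12,13,14,15}
step 14: s <- (s + 1)                 {4,5,6,7,8,9,10,11,12,13,14,15}
step 15: eval (s < (3 + (tid // 2)))  {4,5,6,7,8,9,10,11,12,13,14,15}
step 16: p <- p                       {6,7,8,9,10,11,12,13,14,15}
step 17: s <- (s + 1)                 {6,7,8,9,10,11,12,13,14,15}
step 18: eval (s < (3 + (tid // 2)))  {6,7,8,9,10,11,12,13,14,15}
step 19: p <- p                       {8,9,10,11,12,13,14,15}
step 20: s <- (s + 1)                 {8,9,10,11,12,13,14,15}
step 21: eval (s < (3 + (tid // 2)))  {8,9,10,11,12,13,14,15}
step 22: p <- p                       {10,11,12,13,14,15}
step 23: s <- (s + 1)                 {10,11,12,13,14,15}
step 24: eval (s < (3 + (tid // 2)))  {10,11,12,13,14,15}
step 25: p <- p                       {12,13,14,15}
step 26: s <- (s + 1)                 {12,13,14,15}
step 27: eval (s < (3 + (tid // 2)))  {12,13,14,15}
step 28: p <- p                       {14,15}
step 29: s <- (s + 1)                 {14,15}
step 30: eval (s < (3 + (tid // 2)))  {14,15}
step 31: s <- (8 * (tid + -1))        {0,1,2,3,4,5,6,7,8,9,10,11,12,13,14,15}
step 32: p <- u                       {0,1,2,3,4,5,6,7,8,9,10,11,12,13,14,15}
step 33: p <- (min(12, 5) % 4)        {0,1,2,3,4,5,6,7,8,9,10,11,12,13,14,15}
step 34: u <- ((p * 1) - (p % -2))    {0,1,2,3,4,5,6,7,8,9,10,11,12,13,14,15}
step 35: s <- min((s % -2), (3 + p))  {0,1,2,3,4,5,6,7,8,9,10,11,12,13,14,15}

Answer: 36 steps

p: 1,1,1,1,1,1,1,1,1,1,1,1,1,1,1,1
u: 2,2,2,2,2,2,2,2,2,2,2,2,2,2,2,2
s: 0,0,0,0,0,0,0,0,0,0,0,0,0,0,0,0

steps = 36; useful = 408; efficiency = 408/576 = 17/24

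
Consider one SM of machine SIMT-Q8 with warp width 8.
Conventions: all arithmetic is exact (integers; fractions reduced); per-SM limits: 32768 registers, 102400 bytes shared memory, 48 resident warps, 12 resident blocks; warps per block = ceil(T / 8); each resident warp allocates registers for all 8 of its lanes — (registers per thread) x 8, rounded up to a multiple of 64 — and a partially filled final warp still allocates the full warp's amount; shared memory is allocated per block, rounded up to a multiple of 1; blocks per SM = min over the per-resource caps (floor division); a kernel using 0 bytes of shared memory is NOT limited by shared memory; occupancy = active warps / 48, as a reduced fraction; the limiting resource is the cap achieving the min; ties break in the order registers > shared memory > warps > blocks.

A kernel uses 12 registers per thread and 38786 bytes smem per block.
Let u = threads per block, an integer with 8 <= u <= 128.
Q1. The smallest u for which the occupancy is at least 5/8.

Answer: u = 113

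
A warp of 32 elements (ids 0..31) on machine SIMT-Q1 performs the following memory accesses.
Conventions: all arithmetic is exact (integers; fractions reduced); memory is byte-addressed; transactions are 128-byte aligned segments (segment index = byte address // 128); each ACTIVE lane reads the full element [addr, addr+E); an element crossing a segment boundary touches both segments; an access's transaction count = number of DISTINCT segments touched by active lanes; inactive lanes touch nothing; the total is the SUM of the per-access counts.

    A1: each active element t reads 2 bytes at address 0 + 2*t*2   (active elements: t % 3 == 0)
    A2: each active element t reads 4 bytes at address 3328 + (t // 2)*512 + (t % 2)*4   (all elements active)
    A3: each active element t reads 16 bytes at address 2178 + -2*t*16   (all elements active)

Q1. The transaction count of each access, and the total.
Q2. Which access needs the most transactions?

A1: 1 transaction
A2: 16 transactions
A3: 9 transactions

Answer: 1,16,9; total 26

Answer: A2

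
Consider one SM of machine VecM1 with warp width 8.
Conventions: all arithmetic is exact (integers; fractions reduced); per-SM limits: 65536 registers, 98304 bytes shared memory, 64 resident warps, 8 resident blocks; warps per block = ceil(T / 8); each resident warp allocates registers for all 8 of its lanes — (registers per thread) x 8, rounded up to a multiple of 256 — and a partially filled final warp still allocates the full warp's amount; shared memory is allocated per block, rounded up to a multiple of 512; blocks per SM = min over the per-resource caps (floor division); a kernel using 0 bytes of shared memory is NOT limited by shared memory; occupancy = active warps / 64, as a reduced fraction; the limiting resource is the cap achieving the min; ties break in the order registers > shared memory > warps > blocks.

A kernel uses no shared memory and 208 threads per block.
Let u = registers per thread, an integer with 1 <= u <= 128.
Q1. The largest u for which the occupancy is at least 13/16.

Answer: u = 128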